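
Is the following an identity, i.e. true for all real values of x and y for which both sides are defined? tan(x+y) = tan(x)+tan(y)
No, this is NOT an identity.

Claim: tan(x+y) = tan(x)+tan(y).
Test a specific point where both sides are defined: x = 3π/4, y = -π/6.
LHS = tan(x+y) ≈ -3.7321
RHS = tan(x)+tan(y) ≈ -1.5774
Since -3.7321 ≠ -1.5774, the equation fails at this point, so it cannot hold for all real values of x and y for which both sides are defined.
The correct formula is tan(x+y) = (tan(x) + tan(y))/(1 - tan(x)tan(y)).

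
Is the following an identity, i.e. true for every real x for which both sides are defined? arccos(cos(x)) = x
Claim: arccos(cos(x)) = x.
Test a specific point where both sides are defined: x = -π/3.
LHS = arccos(cos(x)) ≈ 1.0472
RHS = x ≈ -1.0472
Since 1.0472 ≠ -1.0472, the equation fails at this point, so it cannot hold for every real x for which both sides are defined.
arccos only returns values in [0, π], so arccos(cos(x)) = x holds only for x in that interval, not for all real x.

Conclusion: No, this is NOT an identity.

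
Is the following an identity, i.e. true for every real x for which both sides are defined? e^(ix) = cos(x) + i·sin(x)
Claim: e^(ix) = cos(x) + i·sin(x).
Reasoning: Euler's formula. Expand e^(ix) = Σ (ix)^k / k!. Since i² = -1, the even-k terms are Σ (-1)^m x^(2m)/(2m)! = cos(x) and the odd-k terms are i · Σ (-1)^m x^(2m+1)/(2m+1)! = i·sin(x).
So the two sides agree for every real x for which both sides are defined.

Conclusion: Yes, this is an identity.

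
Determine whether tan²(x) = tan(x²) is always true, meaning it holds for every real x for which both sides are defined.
No, this is NOT an identity.

Claim: tan²(x) = tan(x²).
Test a specific point where both sides are defined: x = π.
LHS = tan²(x) ≈ 0.0000
RHS = tan(x²) ≈ 0.4767
Since 0.0000 ≠ 0.4767, the equation fails at this point, so it cannot hold for every real x for which both sides are defined.
tan²(x) means (tan x)², squaring the output; tan(x²) squares the input. These are different functions.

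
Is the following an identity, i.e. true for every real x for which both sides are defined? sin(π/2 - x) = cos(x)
Claim: sin(π/2 - x) = cos(x).
Reasoning: Use sin(u - v) = sin(u)cos(v) - cos(u)sin(v) with u = π/2, v = x: sin(π/2)cos(x) - cos(π/2)sin(x) = 1·cos(x) - 0·sin(x) = cos(x).
So the two sides agree for every real x for which both sides are defined.

Conclusion: Yes, this is an identity.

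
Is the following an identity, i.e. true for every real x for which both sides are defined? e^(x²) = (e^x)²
Claim: e^(x²) = (e^x)².
Test a specific point where both sides are defined: x = 1/2.
LHS = e^(x²) ≈ 1.2840
RHS = (e^x)² ≈ 2.7183
Since 1.2840 ≠ 2.7183, the equation fails at this point, so it cannot hold for every real x for which both sides are defined.
(e^x)² = e^(2x), and 2x ≠ x² in general.

Conclusion: No, this is NOT an identity.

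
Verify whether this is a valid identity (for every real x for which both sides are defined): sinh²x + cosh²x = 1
No, this is NOT an identity.

Claim: sinh²x + cosh²x = 1.
Test a specific point where both sides are defined: x = 4.
LHS = sinh²x + cosh²x ≈ 1490.4792
RHS = 1 ≈ 1.0000
Since 1490.4792 ≠ 1.0000, the equation fails at this point, so it cannot hold for every real x for which both sides are defined.
The correct hyperbolic identity is cosh²x - sinh²x = 1 (a difference); the sum sinh²x + cosh²x equals cosh(2x).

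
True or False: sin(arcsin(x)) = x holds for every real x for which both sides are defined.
True.

Claim: sin(arcsin(x)) = x.
Reasoning: For -1 ≤ x ≤ 1 (where arcsin is defined), arcsin(x) is by definition an angle whose sine equals x. Taking the sine of that angle returns x. (Note the other order, arcsin(sin x) = x, is NOT an identity.)
So the two sides agree for every real x for which both sides are defined.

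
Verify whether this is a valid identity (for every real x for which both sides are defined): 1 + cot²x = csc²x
Yes, this is an identity.

Claim: 1 + cot²x = csc²x.
Reasoning: Start from sin²x + cos²x = 1 and divide every term by sin²x (allowed wherever cot x and csc x are defined): 1 + cot²x = 1/sin²x = csc²x.
So the two sides agree for every real x for which both sides are defined.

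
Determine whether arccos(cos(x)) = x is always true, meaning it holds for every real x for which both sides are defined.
No, this is NOT an identity.

Claim: arccos(cos(x)) = x.
Test a specific point where both sides are defined: x = -π/2.
LHS = arccos(cos(x)) ≈ 1.5708
RHS = x ≈ -1.5708
Since 1.5708 ≠ -1.5708, the equation fails at this point, so it cannot hold for every real x for which both sides are defined.
arccos only returns values in [0, π], so arccos(cos(x)) = x holds only for x in that interval, not for all real x.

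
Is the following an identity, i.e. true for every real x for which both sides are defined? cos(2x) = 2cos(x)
Claim: cos(2x) = 2cos(x).
Test a specific point where both sides are defined: x = -π/3.
LHS = cos(2x) ≈ -0.5000
RHS = 2cos(x) ≈ 1.0000
Since -0.5000 ≠ 1.0000, the equation fails at this point, so it cannot hold for every real x for which both sides are defined.
The correct double-angle formula is cos(2x) = cos²x - sin²x.

Conclusion: No, this is NOT an identity.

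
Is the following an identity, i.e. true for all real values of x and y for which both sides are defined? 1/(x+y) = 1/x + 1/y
Claim: 1/(x+y) = 1/x + 1/y.
Test a specific point where both sides are defined: x = 1, y = 1/2.
LHS = 1/(x+y) ≈ 0.6667
RHS = 1/x + 1/y ≈ 3.0000
Since 0.6667 ≠ 3.0000, the equation fails at this point, so it cannot hold for all real values of x and y for which both sides are defined.
1/x + 1/y = (x+y)/(xy), which is not 1/(x+y).

Conclusion: No, this is NOT an identity.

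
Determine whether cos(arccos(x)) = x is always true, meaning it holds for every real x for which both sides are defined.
Claim: cos(arccos(x)) = x.
Reasoning: For -1 ≤ x ≤ 1 (where arccos is defined), arccos(x) is by definition an angle whose cosine equals x. Taking the cosine of that angle returns x. (Note the other order, arccos(cos x) = x, is NOT an identity.)
So the two sides agree for every real x for which both sides are defined.

Conclusion: Yes, this is an identity.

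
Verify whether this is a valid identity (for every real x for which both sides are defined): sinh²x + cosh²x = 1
Claim: sinh²x + cosh²x = 1.
Test a specific point where both sides are defined: x = -2.
LHS = sinh²x + cosh²x ≈ 27.3082
RHS = 1 ≈ 1.0000
Since 27.3082 ≠ 1.0000, the equation fails at this point, so it cannot hold for every real x for which both sides are defined.
The correct hyperbolic identity is cosh²x - sinh²x = 1 (a difference); the sum sinh²x + cosh²x equals cosh(2x).

Conclusion: No, this is NOT an identity.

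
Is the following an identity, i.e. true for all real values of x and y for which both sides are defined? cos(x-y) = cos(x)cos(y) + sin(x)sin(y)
Yes, this is an identity.

Claim: cos(x-y) = cos(x)cos(y) + sin(x)sin(y).
Reasoning: Replace y by -y in cos(x+y) = cos(x)cos(y) - sin(x)sin(y) and use cos(-y) = cos(y), sin(-y) = -sin(y): cos(x-y) = cos(x)cos(y) + sin(x)sin(y).
So the two sides agree for all real values of x and y for which both sides are defined.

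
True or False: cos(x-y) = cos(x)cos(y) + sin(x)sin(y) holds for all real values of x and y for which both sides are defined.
Claim: cos(x-y) = cos(x)cos(y) + sin(x)sin(y).
Reasoning: Replace y by -y in cos(x+y) = cos(x)cos(y) - sin(x)sin(y) and use cos(-y) = cos(y), sin(-y) = -sin(y): cos(x-y) = cos(x)cos(y) + sin(x)sin(y).
So the two sides agree for all real values of x and y for which both sides are defined.

Conclusion: True.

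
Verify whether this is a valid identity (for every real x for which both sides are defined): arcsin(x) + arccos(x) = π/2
Yes, this is an identity.

Claim: arcsin(x) + arccos(x) = π/2.
Reasoning: Both sides are defined for -1 ≤ x ≤ 1. Let θ = arcsin(x), so sin θ = x and θ ∈ [-π/2, π/2]. Then cos(π/2 - θ) = sin θ = x and π/2 - θ ∈ [0, π], which is exactly the range of arccos, so arccos(x) = π/2 - θ. Adding: arcsin(x) + arccos(x) = θ + (π/2 - θ) = π/2.
So the two sides agree for every real x for which both sides are defined.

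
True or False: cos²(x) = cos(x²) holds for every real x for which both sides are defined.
False.

Claim: cos²(x) = cos(x²).
Test a specific point where both sides are defined: x = π/3.
LHS = cos²(x) ≈ 0.2500
RHS = cos(x²) ≈ 0.4566
Since 0.2500 ≠ 0.4566, the equation fails at this point, so it cannot hold for every real x for which both sides are defined.
cos²(x) means (cos x)², squaring the output; cos(x²) squares the input. These are different functions.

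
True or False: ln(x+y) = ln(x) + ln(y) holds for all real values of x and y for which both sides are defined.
Claim: ln(x+y) = ln(x) + ln(y).
Test a specific point where both sides are defined: x = 3/2, y = 5.
LHS = ln(x+y) ≈ 1.8718
RHS = ln(x) + ln(y) ≈ 2.0149
Since 1.8718 ≠ 2.0149, the equation fails at this point, so it cannot hold for all real values of x and y for which both sides are defined.
ln(x) + ln(y) = ln(xy), not ln(x+y).

Conclusion: False.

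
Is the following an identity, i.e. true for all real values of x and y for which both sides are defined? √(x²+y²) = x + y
No, this is NOT an identity.

Claim: √(x²+y²) = x + y.
Test a specific point where both sides are defined: x = -3, y = 5.
LHS = √(x²+y²) ≈ 5.8310
RHS = x + y ≈ 2.0000
Since 5.8310 ≠ 2.0000, the equation fails at this point, so it cannot hold for all real values of x and y for which both sides are defined.
(x+y)² = x² + 2xy + y², not x² + y², so the square root does not split this way.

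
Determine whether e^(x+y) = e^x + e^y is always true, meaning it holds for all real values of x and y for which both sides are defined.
No, this is NOT an identity.

Claim: e^(x+y) = e^x + e^y.
Test a specific point where both sides are defined: x = 4, y = 2.
LHS = e^(x+y) ≈ 403.4288
RHS = e^x + e^y ≈ 61.9872
Since 403.4288 ≠ 61.9872, the equation fails at this point, so it cannot hold for all real values of x and y for which both sides are defined.
The correct rule is e^(x+y) = e^x · e^y (a product, not a sum).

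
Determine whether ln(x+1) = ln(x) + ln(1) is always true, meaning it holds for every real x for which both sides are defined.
No, this is NOT an identity.

Claim: ln(x+1) = ln(x) + ln(1).
Test a specific point where both sides are defined: x = 1.
LHS = ln(x+1) ≈ 0.6931
RHS = ln(x) + ln(1) ≈ 0.0000
Since 0.6931 ≠ 0.0000, the equation fails at this point, so it cannot hold for every real x for which both sides are defined.
ln(1) = 0, so the right side is just ln(x), which differs from ln(x+1).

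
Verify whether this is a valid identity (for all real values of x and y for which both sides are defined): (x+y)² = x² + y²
Claim: (x+y)² = x² + y².
Test a specific point where both sides are defined: x = -1, y = -3.
LHS = (x+y)² ≈ 16.0000
RHS = x² + y² ≈ 10.0000
Since 16.0000 ≠ 10.0000, the equation fails at this point, so it cannot hold for all real values of x and y for which both sides are defined.
The correct expansion is (x+y)² = x² + 2xy + y²; the cross term 2xy is missing.

Conclusion: No, this is NOT an identity.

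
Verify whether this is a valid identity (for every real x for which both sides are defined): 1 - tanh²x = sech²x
Yes, this is an identity.

Claim: 1 - tanh²x = sech²x.
Reasoning: Divide cosh²x - sinh²x = 1 through by cosh²x (never zero): 1 - tanh²x = 1/cosh²x = sech²x.
So the two sides agree for every real x for which both sides are defined.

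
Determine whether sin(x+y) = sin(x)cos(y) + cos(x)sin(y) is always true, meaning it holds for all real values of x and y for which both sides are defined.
Claim: sin(x+y) = sin(x)cos(y) + cos(x)sin(y).
Reasoning: By Euler's formula e^(i(x+y)) = e^(ix)·e^(iy) = (cos x + i·sin x)(cos y + i·sin y). The imaginary part of the left side is sin(x+y); the imaginary part of the product is sin(x)cos(y) + cos(x)sin(y).
So the two sides agree for all real values of x and y for which both sides are defined.

Conclusion: Yes, this is an identity.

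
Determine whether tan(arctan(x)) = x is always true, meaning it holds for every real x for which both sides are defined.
Claim: tan(arctan(x)) = x.
Reasoning: For every real x, arctan(x) is by definition the angle in (-π/2, π/2) whose tangent equals x. Taking the tangent of that angle returns x.
So the two sides agree for every real x for which both sides are defined.

Conclusion: Yes, this is an identity.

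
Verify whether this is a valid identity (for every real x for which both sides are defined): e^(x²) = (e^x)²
No, this is NOT an identity.

Claim: e^(x²) = (e^x)².
Test a specific point where both sides are defined: x = 3/2.
LHS = e^(x²) ≈ 9.4877
RHS = (e^x)² ≈ 20.0855
Since 9.4877 ≠ 20.0855, the equation fails at this point, so it cannot hold for every real x for which both sides are defined.
(e^x)² = e^(2x), and 2x ≠ x² in general.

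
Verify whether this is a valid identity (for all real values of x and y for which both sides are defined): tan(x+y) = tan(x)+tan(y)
No, this is NOT an identity.

Claim: tan(x+y) = tan(x)+tan(y).
Test a specific point where both sides are defined: x = -π/6, y = π/4.
LHS = tan(x+y) ≈ 0.2679
RHS = tan(x)+tan(y) ≈ 0.4226
Since 0.2679 ≠ 0.4226, the equation fails at this point, so it cannot hold for all real values of x and y for which both sides are defined.
The correct formula is tan(x+y) = (tan(x) + tan(y))/(1 - tan(x)tan(y)).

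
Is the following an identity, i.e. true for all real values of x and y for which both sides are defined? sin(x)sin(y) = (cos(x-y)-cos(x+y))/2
Claim: sin(x)sin(y) = (cos(x-y)-cos(x+y))/2.
Reasoning: cos(x-y) = cos(x)cos(y) + sin(x)sin(y) and cos(x+y) = cos(x)cos(y) - sin(x)sin(y). Subtracting, cos(x-y) - cos(x+y) = 2sin(x)sin(y); divide by 2.
So the two sides agree for all real values of x and y for which both sides are defined.

Conclusion: Yes, this is an identity.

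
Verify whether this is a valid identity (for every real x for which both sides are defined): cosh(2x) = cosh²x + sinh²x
Yes, this is an identity.

Claim: cosh(2x) = cosh²x + sinh²x.
Reasoning: cosh²x = (e^(2x) + 2 + e^(-2x))/4 and sinh²x = (e^(2x) - 2 + e^(-2x))/4. Adding gives (2e^(2x) + 2e^(-2x))/4 = (e^(2x) + e^(-2x))/2 = cosh(2x).
So the two sides agree for every real x for which both sides are defined.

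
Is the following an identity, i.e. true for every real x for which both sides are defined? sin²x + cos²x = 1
Claim: sin²x + cos²x = 1.
Reasoning: The point (cos x, sin x) lies on the unit circle X² + Y² = 1, so cos²x + sin²x = 1 for every real x.
So the two sides agree for every real x for which both sides are defined.

Conclusion: Yes, this is an identity.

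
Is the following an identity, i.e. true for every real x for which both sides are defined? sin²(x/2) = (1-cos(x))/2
Yes, this is an identity.

Claim: sin²(x/2) = (1-cos(x))/2.
Reasoning: Use cos(2θ) = 1 - 2sin²θ with θ = x/2: cos(x) = 1 - 2sin²(x/2). Solving for sin²(x/2) gives (1 - cos(x))/2.
So the two sides agree for every real x for which both sides are defined.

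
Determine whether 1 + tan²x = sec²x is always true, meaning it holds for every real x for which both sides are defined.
Yes, this is an identity.

Claim: 1 + tan²x = sec²x.
Reasoning: Start from sin²x + cos²x = 1 and divide every term by cos²x (allowed wherever tan x and sec x are defined): tan²x + 1 = 1/cos²x = sec²x.
So the two sides agree for every real x for which both sides are defined.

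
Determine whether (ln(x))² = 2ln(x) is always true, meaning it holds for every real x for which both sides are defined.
Claim: (ln(x))² = 2ln(x).
Test a specific point where both sides are defined: x = 3.
LHS = (ln(x))² ≈ 1.2069
RHS = 2ln(x) ≈ 2.1972
Since 1.2069 ≠ 2.1972, the equation fails at this point, so it cannot hold for every real x for which both sides are defined.
2ln(x) equals ln(x²), which is not the same as (ln x)².

Conclusion: No, this is NOT an identity.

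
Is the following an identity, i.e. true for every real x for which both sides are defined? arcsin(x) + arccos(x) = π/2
Yes, this is an identity.

Claim: arcsin(x) + arccos(x) = π/2.
Reasoning: Both sides are defined for -1 ≤ x ≤ 1. Let θ = arcsin(x), so sin θ = x and θ ∈ [-π/2, π/2]. Then cos(π/2 - θ) = sin θ = x and π/2 - θ ∈ [0, π], which is exactly the range of arccos, so arccos(x) = π/2 - θ. Adding: arcsin(x) + arccos(x) = θ + (π/2 - θ) = π/2.
So the two sides agree for every real x for which both sides are defined.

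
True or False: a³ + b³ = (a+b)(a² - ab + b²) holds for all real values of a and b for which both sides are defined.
Claim: a³ + b³ = (a+b)(a² - ab + b²).
Reasoning: Expand the right side: (a+b)(a² - ab + b²) = a³ - a²b + ab² + a²b - ab² + b³ = a³ + b³ (the middle terms cancel in pairs).
So the two sides agree for all real values of a and b for which both sides are defined.

Conclusion: True.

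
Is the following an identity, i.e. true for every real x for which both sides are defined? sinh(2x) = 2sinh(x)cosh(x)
Yes, this is an identity.

Claim: sinh(2x) = 2sinh(x)cosh(x).
Reasoning: 2sinh(x)cosh(x) = 2 · (e^x - e^-x)/2 · (e^x + e^-x)/2 = (e^(2x) - e^(-2x))/2 = sinh(2x).
So the two sides agree for every real x for which both sides are defined.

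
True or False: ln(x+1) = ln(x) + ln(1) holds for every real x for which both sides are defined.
Claim: ln(x+1) = ln(x) + ln(1).
Test a specific point where both sides are defined: x = 5.
LHS = ln(x+1) ≈ 1.7918
RHS = ln(x) + ln(1) ≈ 1.6094
Since 1.7918 ≠ 1.6094, the equation fails at this point, so it cannot hold for every real x for which both sides are defined.
ln(1) = 0, so the right side is just ln(x), which differs from ln(x+1).

Conclusion: False.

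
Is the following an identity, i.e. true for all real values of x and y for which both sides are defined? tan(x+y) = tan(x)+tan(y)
Claim: tan(x+y) = tan(x)+tan(y).
Test a specific point where both sides are defined: x = π/6, y = 2π/3.
LHS = tan(x+y) ≈ -0.5774
RHS = tan(x)+tan(y) ≈ -1.1547
Since -0.5774 ≠ -1.1547, the equation fails at this point, so it cannot hold for all real values of x and y for which both sides are defined.
The correct formula is tan(x+y) = (tan(x) + tan(y))/(1 - tan(x)tan(y)).

Conclusion: No, this is NOT an identity.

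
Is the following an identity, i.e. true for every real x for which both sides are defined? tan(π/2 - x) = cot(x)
Claim: tan(π/2 - x) = cot(x).
Reasoning: tan(π/2 - x) = sin(π/2 - x)/cos(π/2 - x) = cos(x)/sin(x) = cot(x), using the cofunction identities sin(π/2 - x) = cos(x) and cos(π/2 - x) = sin(x).
So the two sides agree for every real x for which both sides are defined.

Conclusion: Yes, this is an identity.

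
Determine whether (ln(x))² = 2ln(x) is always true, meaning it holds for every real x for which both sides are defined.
Claim: (ln(x))² = 2ln(x).
Test a specific point where both sides are defined: x = 5.
LHS = (ln(x))² ≈ 2.5903
RHS = 2ln(x) ≈ 3.2189
Since 2.5903 ≠ 3.2189, the equation fails at this point, so it cannot hold for every real x for which both sides are defined.
2ln(x) equals ln(x²), which is not the same as (ln x)².

Conclusion: No, this is NOT an identity.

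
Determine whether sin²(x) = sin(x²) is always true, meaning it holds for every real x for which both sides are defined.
No, this is NOT an identity.

Claim: sin²(x) = sin(x²).
Test a specific point where both sides are defined: x = π/2.
LHS = sin²(x) ≈ 1.0000
RHS = sin(x²) ≈ 0.6243
Since 1.0000 ≠ 0.6243, the equation fails at this point, so it cannot hold for every real x for which both sides are defined.
sin²(x) means (sin x)², squaring the output; sin(x²) squares the input. These are different functions.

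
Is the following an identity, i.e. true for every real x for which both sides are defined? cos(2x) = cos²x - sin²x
Claim: cos(2x) = cos²x - sin²x.
Reasoning: Put y = x in the addition formula cos(x+y) = cos(x)cos(y) - sin(x)sin(y): cos(2x) = cos²x - sin²x.
So the two sides agree for every real x for which both sides are defined.

Conclusion: Yes, this is an identity.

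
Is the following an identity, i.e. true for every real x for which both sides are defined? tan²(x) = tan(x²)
Claim: tan²(x) = tan(x²).
Test a specific point where both sides are defined: x = 3π/4.
LHS = tan²(x) ≈ 1.0000
RHS = tan(x²) ≈ -0.8977
Since 1.0000 ≠ -0.8977, the equation fails at this point, so it cannot hold for every real x for which both sides are defined.
tan²(x) means (tan x)², squaring the output; tan(x²) squares the input. These are different functions.

Conclusion: No, this is NOT an identity.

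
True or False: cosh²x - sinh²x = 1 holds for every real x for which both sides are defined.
Claim: cosh²x - sinh²x = 1.
Reasoning: With cosh(x) = (e^x + e^-x)/2 and sinh(x) = (e^x - e^-x)/2: cosh²x = (e^(2x) + 2 + e^(-2x))/4 and sinh²x = (e^(2x) - 2 + e^(-2x))/4. Subtracting leaves 4/4 = 1.
So the two sides agree for every real x for which both sides are defined.

Conclusion: True.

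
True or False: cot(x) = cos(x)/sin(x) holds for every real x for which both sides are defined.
True.

Claim: cot(x) = cos(x)/sin(x).
Reasoning: cot(x) is defined as 1/tan(x) = 1/(sin(x)/cos(x)) = cos(x)/sin(x), wherever sin(x) ≠ 0.
So the two sides agree for every real x for which both sides are defined.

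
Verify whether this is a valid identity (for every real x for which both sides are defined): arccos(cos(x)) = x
No, this is NOT an identity.

Claim: arccos(cos(x)) = x.
Test a specific point where both sides are defined: x = -π/3.
LHS = arccos(cos(x)) ≈ 1.0472
RHS = x ≈ -1.0472
Since 1.0472 ≠ -1.0472, the equation fails at this point, so it cannot hold for every real x for which both sides are defined.
arccos only returns values in [0, π], so arccos(cos(x)) = x holds only for x in that interval, not for all real x.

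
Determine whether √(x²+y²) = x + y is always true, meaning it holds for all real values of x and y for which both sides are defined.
Claim: √(x²+y²) = x + y.
Test a specific point where both sides are defined: x = 3/2, y = 3.
LHS = √(x²+y²) ≈ 3.3541
RHS = x + y ≈ 4.5000
Since 3.3541 ≠ 4.5000, the equation fails at this point, so it cannot hold for all real values of x and y for which both sides are defined.
(x+y)² = x² + 2xy + y², not x² + y², so the square root does not split this way.

Conclusion: No, this is NOT an identity.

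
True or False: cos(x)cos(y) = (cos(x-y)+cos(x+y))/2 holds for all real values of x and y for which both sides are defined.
True.

Claim: cos(x)cos(y) = (cos(x-y)+cos(x+y))/2.
Reasoning: cos(x-y) = cos(x)cos(y) + sin(x)sin(y) and cos(x+y) = cos(x)cos(y) - sin(x)sin(y). Adding, cos(x-y) + cos(x+y) = 2cos(x)cos(y); divide by 2.
So the two sides agree for all real values of x and y for which both sides are defined.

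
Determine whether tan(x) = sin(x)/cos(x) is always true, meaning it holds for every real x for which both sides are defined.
Yes, this is an identity.

Claim: tan(x) = sin(x)/cos(x).
Reasoning: For an angle x whose terminal point on the unit circle is (cos x, sin x), tan(x) is defined as the ratio (second coordinate)/(first coordinate) = sin(x)/cos(x), wherever cos(x) ≠ 0.
So the two sides agree for every real x for which both sides are defined.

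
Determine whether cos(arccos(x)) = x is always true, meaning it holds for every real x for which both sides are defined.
Yes, this is an identity.

Claim: cos(arccos(x)) = x.
Reasoning: For -1 ≤ x ≤ 1 (where arccos is defined), arccos(x) is by definition an angle whose cosine equals x. Taking the cosine of that angle returns x. (Note the other order, arccos(cos x) = x, is NOT an identity.)
So the two sides agree for every real x for which both sides are defined.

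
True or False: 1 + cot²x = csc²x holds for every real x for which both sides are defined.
Claim: 1 + cot²x = csc²x.
Reasoning: Start from sin²x + cos²x = 1 and divide every term by sin²x (allowed wherever cot x and csc x are defined): 1 + cot²x = 1/sin²x = csc²x.
So the two sides agree for every real x for which both sides are defined.

Conclusion: True.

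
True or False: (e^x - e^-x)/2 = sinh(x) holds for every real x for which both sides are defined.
Claim: (e^x - e^-x)/2 = sinh(x).
Reasoning: This is exactly the definition of the hyperbolic sine: sinh(x) := (e^x - e^-x)/2.
So the two sides agree for every real x for which both sides are defined.

Conclusion: True.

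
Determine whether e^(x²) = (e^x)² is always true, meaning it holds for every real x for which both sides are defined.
No, this is NOT an identity.

Claim: e^(x²) = (e^x)².
Test a specific point where both sides are defined: x = 3.
LHS = e^(x²) ≈ 8103.0839
RHS = (e^x)² ≈ 403.4288
Since 8103.0839 ≠ 403.4288, the equation fails at this point, so it cannot hold for every real x for which both sides are defined.
(e^x)² = e^(2x), and 2x ≠ x² in general.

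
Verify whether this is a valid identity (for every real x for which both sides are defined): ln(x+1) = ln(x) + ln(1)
No, this is NOT an identity.

Claim: ln(x+1) = ln(x) + ln(1).
Test a specific point where both sides are defined: x = 1.
LHS = ln(x+1) ≈ 0.6931
RHS = ln(x) + ln(1) ≈ 0.0000
Since 0.6931 ≠ 0.0000, the equation fails at this point, so it cannot hold for every real x for which both sides are defined.
ln(1) = 0, so the right side is just ln(x), which differs from ln(x+1).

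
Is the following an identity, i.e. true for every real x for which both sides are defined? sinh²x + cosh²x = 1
Claim: sinh²x + cosh²x = 1.
Test a specific point where both sides are defined: x = 4.
LHS = sinh²x + cosh²x ≈ 1490.4792
RHS = 1 ≈ 1.0000
Since 1490.4792 ≠ 1.0000, the equation fails at this point, so it cannot hold for every real x for which both sides are defined.
The correct hyperbolic identity is cosh²x - sinh²x = 1 (a difference); the sum sinh²x + cosh²x equals cosh(2x).

Conclusion: No, this is NOT an identity.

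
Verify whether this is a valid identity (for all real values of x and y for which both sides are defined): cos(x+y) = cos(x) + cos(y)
Claim: cos(x+y) = cos(x) + cos(y).
Test a specific point where both sides are defined: x = -π/2, y = π/3.
LHS = cos(x+y) ≈ 0.8660
RHS = cos(x) + cos(y) ≈ 0.5000
Since 0.8660 ≠ 0.5000, the equation fails at this point, so it cannot hold for all real values of x and y for which both sides are defined.
The correct expansion is cos(x+y) = cos(x)cos(y) - sin(x)sin(y); cosine is not additive.

Conclusion: No, this is NOT an identity.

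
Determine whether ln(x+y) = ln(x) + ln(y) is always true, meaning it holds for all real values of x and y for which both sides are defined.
Claim: ln(x+y) = ln(x) + ln(y).
Test a specific point where both sides are defined: x = 4, y = 4.
LHS = ln(x+y) ≈ 2.0794
RHS = ln(x) + ln(y) ≈ 2.7726
Since 2.0794 ≠ 2.7726, the equation fails at this point, so it cannot hold for all real values of x and y for which both sides are defined.
ln(x) + ln(y) = ln(xy), not ln(x+y).

Conclusion: No, this is NOT an identity.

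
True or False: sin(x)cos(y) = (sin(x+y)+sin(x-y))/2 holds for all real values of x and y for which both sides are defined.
Claim: sin(x)cos(y) = (sin(x+y)+sin(x-y))/2.
Reasoning: sin(x+y) = sin(x)cos(y) + cos(x)sin(y) and sin(x-y) = sin(x)cos(y) - cos(x)sin(y). Adding, sin(x+y) + sin(x-y) = 2sin(x)cos(y); divide by 2.
So the two sides agree for all real values of x and y for which both sides are defined.

Conclusion: True.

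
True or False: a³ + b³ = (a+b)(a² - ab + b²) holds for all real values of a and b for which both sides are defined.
Claim: a³ + b³ = (a+b)(a² - ab + b²).
Reasoning: Expand the right side: (a+b)(a² - ab + b²) = a³ - a²b + ab² + a²b - ab² + b³ = a³ + b³ (the middle terms cancel in pairs).
So the two sides agree for all real values of a and b for which both sides are defined.

Conclusion: True.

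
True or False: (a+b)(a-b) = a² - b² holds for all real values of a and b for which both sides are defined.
True.

Claim: (a+b)(a-b) = a² - b².
Reasoning: Expand: (a+b)(a-b) = a² - ab + ba - b² = a² - b² (the cross terms cancel).
So the two sides agree for all real values of a and b for which both sides are defined.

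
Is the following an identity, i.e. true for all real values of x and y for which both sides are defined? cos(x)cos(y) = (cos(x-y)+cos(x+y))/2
Claim: cos(x)cos(y) = (cos(x-y)+cos(x+y))/2.
Reasoning: cos(x-y) = cos(x)cos(y) + sin(x)sin(y) and cos(x+y) = cos(x)cos(y) - sin(x)sin(y). Adding, cos(x-y) + cos(x+y) = 2cos(x)cos(y); divide by 2.
So the two sides agree for all real values of x and y for which both sides are defined.

Conclusion: Yes, this is an identity.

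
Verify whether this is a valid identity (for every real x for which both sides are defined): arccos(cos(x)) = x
Claim: arccos(cos(x)) = x.
Test a specific point where both sides are defined: x = -π/2.
LHS = arccos(cos(x)) ≈ 1.5708
RHS = x ≈ -1.5708
Since 1.5708 ≠ -1.5708, the equation fails at this point, so it cannot hold for every real x for which both sides are defined.
arccos only returns values in [0, π], so arccos(cos(x)) = x holds only for x in that interval, not for all real x.

Conclusion: No, this is NOT an identity.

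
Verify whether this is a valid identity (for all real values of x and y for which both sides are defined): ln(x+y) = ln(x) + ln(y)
Claim: ln(x+y) = ln(x) + ln(y).
Test a specific point where both sides are defined: x = 3/2, y = 5.
LHS = ln(x+y) ≈ 1.8718
RHS = ln(x) + ln(y) ≈ 2.0149
Since 1.8718 ≠ 2.0149, the equation fails at this point, so it cannot hold for all real values of x and y for which both sides are defined.
ln(x) + ln(y) = ln(xy), not ln(x+y).

Conclusion: No, this is NOT an identity.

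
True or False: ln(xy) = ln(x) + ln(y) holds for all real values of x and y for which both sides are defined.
True.

Claim: ln(xy) = ln(x) + ln(y).
Reasoning: Both sides are simultaneously defined only when x, y > 0. Write x = e^p, y = e^q (p = ln x, q = ln y). Then xy = e^p · e^q = e^(p+q), so ln(xy) = p + q = ln(x) + ln(y).
So the two sides agree for all real values of x and y for which both sides are defined.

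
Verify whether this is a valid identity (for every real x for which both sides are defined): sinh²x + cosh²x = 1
Claim: sinh²x + cosh²x = 1.
Test a specific point where both sides are defined: x = 1.
LHS = sinh²x + cosh²x ≈ 3.7622
RHS = 1 ≈ 1.0000
Since 3.7622 ≠ 1.0000, the equation fails at this point, so it cannot hold for every real x for which both sides are defined.
The correct hyperbolic identity is cosh²x - sinh²x = 1 (a difference); the sum sinh²x + cosh²x equals cosh(2x).

Conclusion: No, this is NOT an identity.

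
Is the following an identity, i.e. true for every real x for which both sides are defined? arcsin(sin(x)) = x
Claim: arcsin(sin(x)) = x.
Test a specific point where both sides are defined: x = π.
LHS = arcsin(sin(x)) ≈ 0.0000
RHS = x ≈ 3.1416
Since 0.0000 ≠ 3.1416, the equation fails at this point, so it cannot hold for every real x for which both sides are defined.
arcsin only returns values in [-π/2, π/2], so arcsin(sin(x)) = x holds only for x in that interval, not for all real x.

Conclusion: No, this is NOT an identity.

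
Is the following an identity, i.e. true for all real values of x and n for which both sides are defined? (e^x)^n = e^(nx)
Yes, this is an identity.

Claim: (e^x)^n = e^(nx).
Reasoning: e^x is a positive real number, and for a positive base B and real exponent n, B^n = e^(n·ln B). With B = e^x, ln B = x, so (e^x)^n = e^(n·x).
So the two sides agree for all real values of x and n for which both sides are defined.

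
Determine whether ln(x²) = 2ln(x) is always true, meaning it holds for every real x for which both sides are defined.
Yes, this is an identity.

Claim: ln(x²) = 2ln(x).
Reasoning: The right side requires x > 0. For x > 0, x² = (e^(ln x))² = e^(2ln x), so ln(x²) = 2ln(x). (For x < 0 the right side is undefined, so those values are outside the claim.)
So the two sides agree for every real x for which both sides are defined.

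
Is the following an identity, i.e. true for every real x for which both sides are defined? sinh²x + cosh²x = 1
Claim: sinh²x + cosh²x = 1.
Test a specific point where both sides are defined: x = 1.
LHS = sinh²x + cosh²x ≈ 3.7622
RHS = 1 ≈ 1.0000
Since 3.7622 ≠ 1.0000, the equation fails at this point, so it cannot hold for every real x for which both sides are defined.
The correct hyperbolic identity is cosh²x - sinh²x = 1 (a difference); the sum sinh²x + cosh²x equals cosh(2x).

Conclusion: No, this is NOT an identity.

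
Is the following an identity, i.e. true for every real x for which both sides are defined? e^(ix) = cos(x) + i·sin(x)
Yes, this is an identity.

Claim: e^(ix) = cos(x) + i·sin(x).
Reasoning: Euler's formula. Expand e^(ix) = Σ (ix)^k / k!. Since i² = -1, the even-k terms are Σ (-1)^m x^(2m)/(2m)! = cos(x) and the odd-k terms are i · Σ (-1)^m x^(2m+1)/(2m+1)! = i·sin(x).
So the two sides agree for every real x for which both sides are defined.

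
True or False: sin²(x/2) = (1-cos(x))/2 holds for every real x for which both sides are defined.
True.

Claim: sin²(x/2) = (1-cos(x))/2.
Reasoning: Use cos(2θ) = 1 - 2sin²θ with θ = x/2: cos(x) = 1 - 2sin²(x/2). Solving for sin²(x/2) gives (1 - cos(x))/2.
So the two sides agree for every real x for which both sides are defined.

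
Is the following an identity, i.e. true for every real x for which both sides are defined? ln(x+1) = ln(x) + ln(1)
Claim: ln(x+1) = ln(x) + ln(1).
Test a specific point where both sides are defined: x = 4.
LHS = ln(x+1) ≈ 1.6094
RHS = ln(x) + ln(1) ≈ 1.3863
Since 1.6094 ≠ 1.3863, the equation fails at this point, so it cannot hold for every real x for which both sides are defined.
ln(1) = 0, so the right side is just ln(x), which differs from ln(x+1).

Conclusion: No, this is NOT an identity.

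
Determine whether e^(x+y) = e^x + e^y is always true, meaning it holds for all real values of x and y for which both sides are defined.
Claim: e^(x+y) = e^x + e^y.
Test a specific point where both sides are defined: x = -1, y = 2.
LHS = e^(x+y) ≈ 2.7183
RHS = e^x + e^y ≈ 7.7569
Since 2.7183 ≠ 7.7569, the equation fails at this point, so it cannot hold for all real values of x and y for which both sides are defined.
The correct rule is e^(x+y) = e^x · e^y (a product, not a sum).

Conclusion: No, this is NOT an identity.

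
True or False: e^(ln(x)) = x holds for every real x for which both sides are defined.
True.

Claim: e^(ln(x)) = x.
Reasoning: For x > 0, ln(x) is by definition the exponent p such that e^p = x. Raising e to that exponent therefore returns x: e^(ln x) = x.
So the two sides agree for every real x for which both sides are defined.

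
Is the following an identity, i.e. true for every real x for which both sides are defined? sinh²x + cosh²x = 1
Claim: sinh²x + cosh²x = 1.
Test a specific point where both sides are defined: x = 2.
LHS = sinh²x + cosh²x ≈ 27.3082
RHS = 1 ≈ 1.0000
Since 27.3082 ≠ 1.0000, the equation fails at this point, so it cannot hold for every real x for which both sides are defined.
The correct hyperbolic identity is cosh²x - sinh²x = 1 (a difference); the sum sinh²x + cosh²x equals cosh(2x).

Conclusion: No, this is NOT an identity.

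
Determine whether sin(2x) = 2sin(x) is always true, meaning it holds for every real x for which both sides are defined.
No, this is NOT an identity.

Claim: sin(2x) = 2sin(x).
Test a specific point where both sides are defined: x = π/3.
LHS = sin(2x) ≈ 0.8660
RHS = 2sin(x) ≈ 1.7321
Since 0.8660 ≠ 1.7321, the equation fails at this point, so it cannot hold for every real x for which both sides are defined.
The correct double-angle formula is sin(2x) = 2sin(x)cos(x).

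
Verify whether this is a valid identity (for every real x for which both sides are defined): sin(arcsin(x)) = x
Claim: sin(arcsin(x)) = x.
Reasoning: For -1 ≤ x ≤ 1 (where arcsin is defined), arcsin(x) is by definition an angle whose sine equals x. Taking the sine of that angle returns x. (Note the other order, arcsin(sin x) = x, is NOT an identity.)
So the two sides agree for every real x for which both sides are defined.

Conclusion: Yes, this is an identity.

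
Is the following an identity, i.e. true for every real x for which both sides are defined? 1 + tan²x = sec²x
Claim: 1 + tan²x = sec²x.
Reasoning: Start from sin²x + cos²x = 1 and divide every term by cos²x (allowed wherever tan x and sec x are defined): tan²x + 1 = 1/cos²x = sec²x.
So the two sides agree for every real x for which both sides are defined.

Conclusion: Yes, this is an identity.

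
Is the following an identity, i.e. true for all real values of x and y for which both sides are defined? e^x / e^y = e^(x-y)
Yes, this is an identity.

Claim: e^x / e^y = e^(x-y).
Reasoning: 1/e^y = e^(-y), so e^x / e^y = e^x · e^(-y) = e^(x + (-y)) = e^(x-y) by the product rule for exponents.
So the two sides agree for all real values of x and y for which both sides are defined.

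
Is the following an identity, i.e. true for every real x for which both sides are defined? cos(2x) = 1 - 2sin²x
Yes, this is an identity.

Claim: cos(2x) = 1 - 2sin²x.
Reasoning: cos(2x) = cos²x - sin²x. Replace cos²x by 1 - sin²x: (1 - sin²x) - sin²x = 1 - 2sin²x.
So the two sides agree for every real x for which both sides are defined.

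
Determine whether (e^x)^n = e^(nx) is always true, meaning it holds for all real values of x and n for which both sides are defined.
Yes, this is an identity.

Claim: (e^x)^n = e^(nx).
Reasoning: e^x is a positive real number, and for a positive base B and real exponent n, B^n = e^(n·ln B). With B = e^x, ln B = x, so (e^x)^n = e^(n·x).
So the two sides agree for all real values of x and n for which both sides are defined.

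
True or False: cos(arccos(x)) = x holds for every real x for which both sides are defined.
True.

Claim: cos(arccos(x)) = x.
Reasoning: For -1 ≤ x ≤ 1 (where arccos is defined), arccos(x) is by definition an angle whose cosine equals x. Taking the cosine of that angle returns x. (Note the other order, arccos(cos x) = x, is NOT an identity.)
So the two sides agree for every real x for which both sides are defined.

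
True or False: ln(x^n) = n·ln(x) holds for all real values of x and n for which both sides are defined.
True.

Claim: ln(x^n) = n·ln(x).
Reasoning: The right side requires x > 0. For x > 0, x^n = (e^(ln x))^n = e^(n·ln x), so taking ln of both sides gives ln(x^n) = n·ln(x).
So the two sides agree for all real values of x and n for which both sides are defined.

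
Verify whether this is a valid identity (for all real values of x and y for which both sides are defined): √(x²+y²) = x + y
Claim: √(x²+y²) = x + y.
Test a specific point where both sides are defined: x = 1/2, y = -1.
LHS = √(x²+y²) ≈ 1.1180
RHS = x + y ≈ -0.5000
Since 1.1180 ≠ -0.5000, the equation fails at this point, so it cannot hold for all real values of x and y for which both sides are defined.
(x+y)² = x² + 2xy + y², not x² + y², so the square root does not split this way.

Conclusion: No, this is NOT an identity.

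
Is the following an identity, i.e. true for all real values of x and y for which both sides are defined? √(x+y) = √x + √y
No, this is NOT an identity.

Claim: √(x+y) = √x + √y.
Test a specific point where both sides are defined: x = 1, y = 5.
LHS = √(x+y) ≈ 2.4495
RHS = √x + √y ≈ 3.2361
Since 2.4495 ≠ 3.2361, the equation fails at this point, so it cannot hold for all real values of x and y for which both sides are defined.
Squaring the right side gives x + 2√(xy) + y, not x + y.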